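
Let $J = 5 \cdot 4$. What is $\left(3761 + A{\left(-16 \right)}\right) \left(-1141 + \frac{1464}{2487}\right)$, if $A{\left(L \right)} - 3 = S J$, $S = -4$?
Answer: $- \frac{3482857284}{829} \approx -4.2013 \cdot 10^{6}$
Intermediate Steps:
$J = 20$
$A{\left(L \right)} = -77$ ($A{\left(L \right)} = 3 - 80 = -77$)
$\left(3761 + A{\left(-16 \right)}\right) \left(-1141 + \frac{1464}{2487}\right) = \left(3761 - 77\right) \left(-1141 + \frac{1464}{2487}\right) = 3684 \left(-1141 + 1464 \cdot \frac{1}{2487}\right) = 3684 \left(-1141 + \frac{488}{829}\right) = 3684 \left(- \frac{945401}{829}\right) = - \frac{3482857284}{829}$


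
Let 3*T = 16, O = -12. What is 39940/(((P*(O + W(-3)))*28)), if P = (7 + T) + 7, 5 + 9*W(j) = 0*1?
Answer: -269595/45878 ≈ -5.8763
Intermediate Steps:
T = 16/3 (T = (⅓)*16 = 16/3 ≈ 5.3333)
W(j) = -5/9 (W(j) = -5/9 + (0*1)/9 = -5/9 + (⅑)*0 = -5/9 + 0 = -5/9)
P = 58/3 (P = (7 + 16/3) + 7 = 37/3 + 7 = 58/3 ≈ 19.333)
39940/(((P*(O + W(-3)))*28)) = 39940/(((58*(-12 - 5/9)/3)*28)) = 39940/((((58/3)*(-113/9))*28)) = 39940/((-6554/27*28)) = 39940/(-183512/27) = 39940*(-27/183512) = -269595/45878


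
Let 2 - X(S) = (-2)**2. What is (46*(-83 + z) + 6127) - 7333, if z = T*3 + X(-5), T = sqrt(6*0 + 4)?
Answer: -4840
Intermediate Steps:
X(S) = -2 (X(S) = 2 - 1*(-2)**2 = 2 - 1*4 = 2 - 4 = -2)
T = 2 (T = sqrt(0 + 4) = sqrt(4) = 2)
z = 4 (z = 2*3 - 2 = 6 - 2 = 4)
(46*(-83 + z) + 6127) - 7333 = (46*(-83 + 4) + 6127) - 7333 = (46*(-79) + 6127) - 7333 = (-3634 + 6127) - 7333 = 2493 - 7333 = -4840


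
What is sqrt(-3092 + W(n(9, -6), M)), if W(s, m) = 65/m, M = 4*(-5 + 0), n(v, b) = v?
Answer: I*sqrt(12381)/2 ≈ 55.635*I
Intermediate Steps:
M = -20 (M = 4*(-5) = -20)
sqrt(-3092 + W(n(9, -6), M)) = sqrt(-3092 + 65/(-20)) = sqrt(-3092 + 65*(-1/20)) = sqrt(-3092 - 13/4) = sqrt(-12381/4) = I*sqrt(12381)/2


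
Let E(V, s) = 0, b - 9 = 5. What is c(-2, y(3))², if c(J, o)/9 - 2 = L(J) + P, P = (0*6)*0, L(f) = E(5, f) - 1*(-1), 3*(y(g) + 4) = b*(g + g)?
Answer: 729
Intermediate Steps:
b = 14 (b = 9 + 5 = 14)
y(g) = -4 + 28*g/3 (y(g) = -4 + (14*(g + g))/3 = -4 + (14*(2*g))/3 = -4 + (28*g)/3 = -4 + 28*g/3)
L(f) = 1 (L(f) = 0 - 1*(-1) = 0 + 1 = 1)
P = 0 (P = 0*0 = 0)
c(J, o) = 27 (c(J, o) = 18 + 9*(1 + 0) = 18 + 9*1 = 18 + 9 = 27)
c(-2, y(3))² = 27² = 729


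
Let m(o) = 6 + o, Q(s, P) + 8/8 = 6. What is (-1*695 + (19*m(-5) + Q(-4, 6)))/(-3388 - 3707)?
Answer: 61/645 ≈ 0.094574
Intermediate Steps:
Q(s, P) = 5 (Q(s, P) = -1 + 6 = 5)
(-1*695 + (19*m(-5) + Q(-4, 6)))/(-3388 - 3707) = (-1*695 + (19*(6 - 5) + 5))/(-3388 - 3707) = (-695 + (19*1 + 5))/(-7095) = (-695 + (19 + 5))*(-1/7095) = (-695 + 24)*(-1/7095) = -671*(-1/7095) = 61/645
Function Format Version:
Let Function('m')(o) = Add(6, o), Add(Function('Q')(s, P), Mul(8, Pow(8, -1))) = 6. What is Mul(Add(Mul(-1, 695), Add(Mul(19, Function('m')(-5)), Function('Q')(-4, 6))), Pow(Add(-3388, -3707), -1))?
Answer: Rational(61, 645) ≈ 0.094574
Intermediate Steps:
Function('Q')(s, P) = 5 (Function('Q')(s, P) = Add(-1, 6) = 5)
Mul(Add(Mul(-1, 695), Add(Mul(19, Function('m')(-5)), Function('Q')(-4, 6))), Pow(Add(-3388, -3707), -1)) = Mul(Add(Mul(-1, 695), Add(Mul(19, Add(6, -5)), 5)), Pow(Add(-3388, -3707), -1)) = Mul(Add(-695, Add(Mul(19, 1), 5)), Pow(-7095, -1)) = Mul(Add(-695, Add(19, 5)), Rational(-1, 7095)) = Mul(Add(-695, 24), Rational(-1, 7095)) = Mul(-671, Rational(-1, 7095)) = Rational(61, 645)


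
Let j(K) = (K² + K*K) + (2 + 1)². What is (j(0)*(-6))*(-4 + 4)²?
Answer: 0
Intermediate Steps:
j(K) = 9 + 2*K² (j(K) = (K² + K²) + 3² = 2*K² + 9 = 9 + 2*K²)
(j(0)*(-6))*(-4 + 4)² = ((9 + 2*0²)*(-6))*(-4 + 4)² = ((9 + 2*0)*(-6))*0² = ((9 + 0)*(-6))*0 = (9*(-6))*0 = -54*0 = 0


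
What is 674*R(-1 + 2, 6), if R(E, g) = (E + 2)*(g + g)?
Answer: 24264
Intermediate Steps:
R(E, g) = 2*g*(2 + E) (R(E, g) = (2 + E)*(2*g) = 2*g*(2 + E))
674*R(-1 + 2, 6) = 674*(2*6*(2 + (-1 + 2))) = 674*(2*6*(2 + 1)) = 674*(2*6*3) = 674*36 = 24264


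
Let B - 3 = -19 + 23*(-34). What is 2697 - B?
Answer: 3495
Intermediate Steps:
B = -798 (B = 3 + (-19 + 23*(-34)) = 3 + (-19 - 782) = 3 - 801 = -798)
2697 - B = 2697 - 1*(-798) = 2697 + 798 = 3495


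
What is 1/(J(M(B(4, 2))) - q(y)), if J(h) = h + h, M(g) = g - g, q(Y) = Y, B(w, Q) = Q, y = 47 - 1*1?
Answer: -1/46 ≈ -0.021739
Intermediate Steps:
y = 46 (y = 47 - 1 = 46)
M(g) = 0
J(h) = 2*h
1/(J(M(B(4, 2))) - q(y)) = 1/(2*0 - 1*46) = 1/(0 - 46) = 1/(-46) = -1/46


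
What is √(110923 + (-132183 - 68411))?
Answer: I*√89671 ≈ 299.45*I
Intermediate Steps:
√(110923 + (-132183 - 68411)) = √(110923 - 200594) = √(-89671) = I*√89671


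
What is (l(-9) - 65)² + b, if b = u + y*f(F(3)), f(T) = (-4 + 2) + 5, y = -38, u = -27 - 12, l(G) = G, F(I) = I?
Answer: 5323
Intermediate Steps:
u = -39
f(T) = 3 (f(T) = -2 + 5 = 3)
b = -153 (b = -39 - 38*3 = -39 - 114 = -153)
(l(-9) - 65)² + b = (-9 - 65)² - 153 = (-74)² - 153 = 5476 - 153 = 5323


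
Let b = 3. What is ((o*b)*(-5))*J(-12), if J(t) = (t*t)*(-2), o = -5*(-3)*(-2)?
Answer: -129600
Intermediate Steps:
o = -30 (o = 15*(-2) = -30)
J(t) = -2*t² (J(t) = t²*(-2) = -2*t²)
((o*b)*(-5))*J(-12) = (-30*3*(-5))*(-2*(-12)²) = (-90*(-5))*(-2*144) = 450*(-288) = -129600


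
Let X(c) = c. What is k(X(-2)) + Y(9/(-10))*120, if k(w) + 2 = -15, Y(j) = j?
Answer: -125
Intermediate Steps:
k(w) = -17 (k(w) = -2 - 15 = -17)
k(X(-2)) + Y(9/(-10))*120 = -17 + (9/(-10))*120 = -17 + (9*(-⅒))*120 = -17 - 9/10*120 = -17 - 108 = -125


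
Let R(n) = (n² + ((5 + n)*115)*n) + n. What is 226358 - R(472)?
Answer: -25888458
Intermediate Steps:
R(n) = n + n² + n*(575 + 115*n) (R(n) = (n² + (575 + 115*n)*n) + n = (n² + n*(575 + 115*n)) + n = n + n² + n*(575 + 115*n))
226358 - R(472) = 226358 - 4*472*(144 + 29*472) = 226358 - 4*472*(144 + 13688) = 226358 - 4*472*13832 = 226358 - 1*26114816 = 226358 - 26114816 = -25888458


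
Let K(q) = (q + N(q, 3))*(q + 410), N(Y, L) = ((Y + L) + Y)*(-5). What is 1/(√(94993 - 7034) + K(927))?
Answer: -11174646/124872713137357 - √87959/124872713137357 ≈ -8.9491e-8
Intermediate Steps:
N(Y, L) = -10*Y - 5*L (N(Y, L) = ((L + Y) + Y)*(-5) = (L + 2*Y)*(-5) = -10*Y - 5*L)
K(q) = (-15 - 9*q)*(410 + q) (K(q) = (q + (-10*q - 5*3))*(q + 410) = (q + (-10*q - 15))*(410 + q) = (q + (-15 - 10*q))*(410 + q) = (-15 - 9*q)*(410 + q))
1/(√(94993 - 7034) + K(927)) = 1/(√(94993 - 7034) + (-6150 - 3705*927 - 9*927²)) = 1/(√87959 + (-6150 - 3434535 - 9*859329)) = 1/(√87959 + (-6150 - 3434535 - 7733961)) = 1/(√87959 - 11174646) = 1/(-11174646 + √87959)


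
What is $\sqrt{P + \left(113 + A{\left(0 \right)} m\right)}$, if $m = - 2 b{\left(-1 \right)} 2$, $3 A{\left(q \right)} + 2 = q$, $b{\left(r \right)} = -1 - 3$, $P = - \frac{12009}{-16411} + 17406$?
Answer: $\frac{\sqrt{42440017843866}}{49233} \approx 132.32$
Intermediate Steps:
$P = \frac{285661875}{16411}$ ($P = \left(-12009\right) \left(- \frac{1}{16411}\right) + 17406 = \frac{12009}{16411} + 17406 = \frac{285661875}{16411} \approx 17407.0$)
$b{\left(r \right)} = -4$ ($b{\left(r \right)} = -1 - 3 = -4$)
$A{\left(q \right)} = - \frac{2}{3} + \frac{q}{3}$
$m = 16$ ($m = \left(-2\right) \left(-4\right) 2 = 8 \cdot 2 = 16$)
$\sqrt{P + \left(113 + A{\left(0 \right)} m\right)} = \sqrt{\frac{285661875}{16411} + \left(113 + \left(- \frac{2}{3} + \frac{1}{3} \cdot 0\right) 16\right)} = \sqrt{\frac{285661875}{16411} + \left(113 + \left(- \frac{2}{3} + 0\right) 16\right)} = \sqrt{\frac{285661875}{16411} + \left(113 - \frac{32}{3}\right)} = \sqrt{\frac{285661875}{16411} + \frac{307}{3}} = \sqrt{\frac{862023802}{49233}} = \frac{\sqrt{42440017843866}}{49233}$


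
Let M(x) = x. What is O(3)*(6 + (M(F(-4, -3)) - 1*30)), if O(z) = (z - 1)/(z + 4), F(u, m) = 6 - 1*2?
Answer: -40/7 ≈ -5.7143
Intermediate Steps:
F(u, m) = 4 (F(u, m) = 6 - 2 = 4)
O(z) = (-1 + z)/(4 + z)
O(3)*(6 + (M(F(-4, -3)) - 1*30)) = ((-1 + 3)/(4 + 3))*(6 + (4 - 1*30)) = (2/7)*(6 + (4 - 30)) = ((⅐)*2)*(6 - 26) = (2/7)*(-20) = -40/7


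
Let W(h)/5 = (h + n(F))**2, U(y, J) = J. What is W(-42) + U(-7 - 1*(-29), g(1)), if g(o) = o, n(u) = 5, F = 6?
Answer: 6846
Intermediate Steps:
W(h) = 5*(5 + h)**2 (W(h) = 5*(h + 5)**2 = 5*(5 + h)**2)
W(-42) + U(-7 - 1*(-29), g(1)) = 5*(5 - 42)**2 + 1 = 5*(-37)**2 + 1 = 5*1369 + 1 = 6845 + 1 = 6846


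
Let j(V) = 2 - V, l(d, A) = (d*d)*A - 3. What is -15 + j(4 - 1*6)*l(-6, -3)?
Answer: -459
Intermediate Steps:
l(d, A) = -3 + A*d² (l(d, A) = d²*A - 3 = A*d² - 3 = -3 + A*d²)
-15 + j(4 - 1*6)*l(-6, -3) = -15 + (2 - (4 - 1*6))*(-3 - 3*(-6)²) = -15 + (2 - (4 - 6))*(-3 - 3*36) = -15 + (2 - 1*(-2))*(-3 - 108) = -15 + (2 + 2)*(-111) = -15 + 4*(-111) = -15 - 444 = -459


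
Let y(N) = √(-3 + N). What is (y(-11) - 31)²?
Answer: (31 - I*√14)² ≈ 947.0 - 231.98*I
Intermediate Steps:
(y(-11) - 31)² = (√(-3 - 11) - 31)² = (√(-14) - 31)² = (I*√14 - 31)² = (-31 + I*√14)²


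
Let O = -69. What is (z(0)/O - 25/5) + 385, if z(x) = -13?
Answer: 26233/69 ≈ 380.19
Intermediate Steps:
(z(0)/O - 25/5) + 385 = (-13/(-69) - 25/5) + 385 = (-13*(-1/69) - 25*1/5) + 385 = (13/69 - 5) + 385 = -332/69 + 385 = 26233/69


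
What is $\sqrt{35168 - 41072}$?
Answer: $12 i \sqrt{41} \approx 76.838 i$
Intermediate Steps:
$\sqrt{35168 - 41072} = \sqrt{-5904} = 12 i \sqrt{41}$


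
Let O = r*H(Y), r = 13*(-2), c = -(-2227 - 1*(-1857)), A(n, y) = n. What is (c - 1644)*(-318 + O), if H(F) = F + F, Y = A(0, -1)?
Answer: 405132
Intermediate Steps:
Y = 0
c = 370 (c = -(-2227 + 1857) = -1*(-370) = 370)
H(F) = 2*F
r = -26
O = 0 (O = -52*0 = -26*0 = 0)
(c - 1644)*(-318 + O) = (370 - 1644)*(-318 + 0) = -1274*(-318) = 405132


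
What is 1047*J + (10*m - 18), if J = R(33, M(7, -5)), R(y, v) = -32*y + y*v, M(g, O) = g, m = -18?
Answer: -863973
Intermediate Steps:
R(y, v) = -32*y + v*y
J = -825 (J = 33*(-32 + 7) = 33*(-25) = -825)
1047*J + (10*m - 18) = 1047*(-825) + (10*(-18) - 18) = -863775 + (-180 - 18) = -863775 - 198 = -863973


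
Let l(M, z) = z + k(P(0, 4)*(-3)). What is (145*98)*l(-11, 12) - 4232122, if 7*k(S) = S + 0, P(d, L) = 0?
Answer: -4061602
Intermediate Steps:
k(S) = S/7 (k(S) = (S + 0)/7 = S/7)
l(M, z) = z (l(M, z) = z + (0*(-3))/7 = z + (1/7)*0 = z + 0 = z)
(145*98)*l(-11, 12) - 4232122 = (145*98)*12 - 4232122 = 14210*12 - 4232122 = 170520 - 4232122 = -4061602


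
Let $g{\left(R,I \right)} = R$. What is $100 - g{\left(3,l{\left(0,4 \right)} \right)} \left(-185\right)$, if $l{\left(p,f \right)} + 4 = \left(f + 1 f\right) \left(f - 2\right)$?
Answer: $655$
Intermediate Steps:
$l{\left(p,f \right)} = -4 + 2 f \left(-2 + f\right)$ ($l{\left(p,f \right)} = -4 + \left(f + 1 f\right) \left(f - 2\right) = -4 + \left(f + f\right) \left(-2 + f\right) = -4 + 2 f \left(-2 + f\right)$)
$100 - g{\left(3,l{\left(0,4 \right)} \right)} \left(-185\right) = 100 - 3 \left(-185\right) = 100 - -555 = 100 + 555 = 655$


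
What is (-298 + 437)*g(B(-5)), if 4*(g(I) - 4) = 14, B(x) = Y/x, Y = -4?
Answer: 2085/2 ≈ 1042.5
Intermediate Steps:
B(x) = -4/x
g(I) = 15/2 (g(I) = 4 + (1/4)*14 = 4 + 7/2 = 15/2)
(-298 + 437)*g(B(-5)) = (-298 + 437)*(15/2) = 139*(15/2) = 2085/2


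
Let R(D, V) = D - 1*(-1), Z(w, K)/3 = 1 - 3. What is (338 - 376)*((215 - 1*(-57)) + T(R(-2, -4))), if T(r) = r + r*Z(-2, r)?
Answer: -10526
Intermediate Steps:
Z(w, K) = -6 (Z(w, K) = 3*(1 - 3) = 3*(-2) = -6)
R(D, V) = 1 + D (R(D, V) = D + 1 = 1 + D)
T(r) = -5*r (T(r) = r + r*(-6) = r - 6*r = -5*r)
(338 - 376)*((215 - 1*(-57)) + T(R(-2, -4))) = (338 - 376)*((215 - 1*(-57)) - 5*(1 - 2)) = -38*((215 + 57) - 5*(-1)) = -38*(272 + 5) = -38*277 = -10526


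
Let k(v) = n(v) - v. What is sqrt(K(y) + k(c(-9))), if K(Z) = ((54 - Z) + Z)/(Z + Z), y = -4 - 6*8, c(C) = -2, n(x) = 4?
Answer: sqrt(3705)/26 ≈ 2.3411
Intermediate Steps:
y = -52 (y = -4 - 48 = -52)
k(v) = 4 - v
K(Z) = 27/Z (K(Z) = 54/((2*Z)) = 54*(1/(2*Z)) = 27/Z)
sqrt(K(y) + k(c(-9))) = sqrt(27/(-52) + (4 - 1*(-2))) = sqrt(27*(-1/52) + (4 + 2)) = sqrt(-27/52 + 6) = sqrt(285/52) = sqrt(3705)/26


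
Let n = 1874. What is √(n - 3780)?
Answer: I*√1906 ≈ 43.658*I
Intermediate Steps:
√(n - 3780) = √(1874 - 3780) = √(-1906) = I*√1906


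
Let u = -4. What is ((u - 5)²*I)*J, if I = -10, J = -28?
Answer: 22680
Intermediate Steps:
((u - 5)²*I)*J = ((-4 - 5)²*(-10))*(-28) = ((-9)²*(-10))*(-28) = (81*(-10))*(-28) = -810*(-28) = 22680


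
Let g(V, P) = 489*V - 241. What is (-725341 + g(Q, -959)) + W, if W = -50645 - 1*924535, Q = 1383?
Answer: -1024475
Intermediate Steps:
g(V, P) = -241 + 489*V
W = -975180 (W = -50645 - 924535 = -975180)
(-725341 + g(Q, -959)) + W = (-725341 + (-241 + 489*1383)) - 975180 = (-725341 + (-241 + 676287)) - 975180 = (-725341 + 676046) - 975180 = -49295 - 975180 = -1024475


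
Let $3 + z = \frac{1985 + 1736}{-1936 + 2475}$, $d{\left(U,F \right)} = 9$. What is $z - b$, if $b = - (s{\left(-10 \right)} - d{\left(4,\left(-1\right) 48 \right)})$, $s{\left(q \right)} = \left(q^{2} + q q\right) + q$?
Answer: $\frac{99663}{539} \approx 184.9$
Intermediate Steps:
$s{\left(q \right)} = q + 2 q^{2}$ ($s{\left(q \right)} = \left(q^{2} + q^{2}\right) + q = 2 q^{2} + q = q + 2 q^{2}$)
$z = \frac{2104}{539}$ ($z = -3 + \frac{1985 + 1736}{-1936 + 2475} = -3 + \frac{3721}{539} = \frac{2104}{539} \approx 3.9035$)
$b = -181$ ($b = - (- 10 \left(1 + 2 \left(-10\right)\right) - 9) = - (- 10 \left(1 - 20\right) - 9) = - (\left(-10\right) \left(-19\right) - 9) = - (190 - 9) = \left(-1\right) 181 = -181$)
$z - b = \frac{2104}{539} - -181 = \frac{2104}{539} + 181 = \frac{99663}{539}$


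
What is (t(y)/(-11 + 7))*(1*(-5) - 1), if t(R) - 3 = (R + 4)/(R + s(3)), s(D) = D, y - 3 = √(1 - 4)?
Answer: 81/13 - I*√3/26 ≈ 6.2308 - 0.066617*I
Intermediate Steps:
y = 3 + I*√3 (y = 3 + √(1 - 4) = 3 + √(-3) = 3 + I*√3 ≈ 3.0 + 1.732*I)
t(R) = 3 + (4 + R)/(3 + R) (t(R) = 3 + (R + 4)/(R + 3) = 3 + (4 + R)/(3 + R))
(t(y)/(-11 + 7))*(1*(-5) - 1) = (((13 + 4*(3 + I*√3))/(3 + (3 + I*√3)))/(-11 + 7))*(1*(-5) - 1) = (((13 + (12 + 4*I*√3))/(6 + I*√3))/(-4))*(-5 - 1) = (((25 + 4*I*√3)/(6 + I*√3))*(-¼))*(-6) = -(25 + 4*I*√3)/(4*(6 + I*√3))*(-6) = 3*(25 + 4*I*√3)/(2*(6 + I*√3))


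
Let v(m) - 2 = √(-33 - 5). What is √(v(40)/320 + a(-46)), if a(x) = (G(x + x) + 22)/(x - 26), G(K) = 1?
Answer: √(-4510 + 45*I*√38)/120 ≈ 0.017203 + 0.5599*I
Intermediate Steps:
a(x) = 23/(-26 + x) (a(x) = (1 + 22)/(x - 26) = 23/(-26 + x))
v(m) = 2 + I*√38 (v(m) = 2 + √(-33 - 5) = 2 + √(-38) = 2 + I*√38)
√(v(40)/320 + a(-46)) = √((2 + I*√38)/320 + 23/(-26 - 46)) = √((2 + I*√38)*(1/320) + 23/(-72)) = √((1/160 + I*√38/320) + 23*(-1/72)) = √((1/160 + I*√38/320) - 23/72) = √(-451/1440 + I*√38/320)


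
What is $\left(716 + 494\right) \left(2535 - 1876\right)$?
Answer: $797390$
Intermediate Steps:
$\left(716 + 494\right) \left(2535 - 1876\right) = 1210 \cdot 659 = 797390$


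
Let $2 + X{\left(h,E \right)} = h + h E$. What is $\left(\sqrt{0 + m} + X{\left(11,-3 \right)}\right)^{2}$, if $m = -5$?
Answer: $\left(24 - i \sqrt{5}\right)^{2} \approx 571.0 - 107.33 i$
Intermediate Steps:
$X{\left(h,E \right)} = -2 + h + E h$ ($X{\left(h,E \right)} = -2 + \left(h + h E\right) = -2 + \left(h + E h\right) = -2 + h + E h$)
$\left(\sqrt{0 + m} + X{\left(11,-3 \right)}\right)^{2} = \left(\sqrt{0 - 5} - 24\right)^{2} = \left(\sqrt{-5} - 24\right)^{2} = \left(i \sqrt{5} - 24\right)^{2} = \left(-24 + i \sqrt{5}\right)^{2}$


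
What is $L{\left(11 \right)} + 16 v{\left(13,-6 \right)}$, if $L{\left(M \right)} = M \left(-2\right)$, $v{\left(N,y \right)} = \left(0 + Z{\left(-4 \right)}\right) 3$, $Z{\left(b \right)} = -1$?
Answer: $-70$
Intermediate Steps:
$v{\left(N,y \right)} = -3$ ($v{\left(N,y \right)} = \left(0 - 1\right) 3 = \left(-1\right) 3 = -3$)
$L{\left(M \right)} = - 2 M$
$L{\left(11 \right)} + 16 v{\left(13,-6 \right)} = \left(-2\right) 11 + 16 \left(-3\right) = -22 - 48 = -70$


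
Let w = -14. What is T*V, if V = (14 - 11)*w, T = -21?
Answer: 882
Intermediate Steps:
V = -42 (V = (14 - 11)*(-14) = 3*(-14) = -42)
T*V = -21*(-42) = 882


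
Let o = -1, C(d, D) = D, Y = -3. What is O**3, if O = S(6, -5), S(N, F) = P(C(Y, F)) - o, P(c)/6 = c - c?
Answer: 1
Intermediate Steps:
P(c) = 0 (P(c) = 6*(c - c) = 6*0 = 0)
S(N, F) = 1 (S(N, F) = 0 - 1*(-1) = 0 + 1 = 1)
O = 1
O**3 = 1**3 = 1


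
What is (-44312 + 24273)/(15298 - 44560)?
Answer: 20039/29262 ≈ 0.68481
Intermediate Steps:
(-44312 + 24273)/(15298 - 44560) = -20039/(-29262) = -20039*(-1/29262) = 20039/29262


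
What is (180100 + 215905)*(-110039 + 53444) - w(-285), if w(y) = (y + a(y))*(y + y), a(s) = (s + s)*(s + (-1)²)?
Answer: -22319793825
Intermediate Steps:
a(s) = 2*s*(1 + s) (a(s) = (2*s)*(s + 1) = (2*s)*(1 + s) = 2*s*(1 + s))
w(y) = 2*y*(y + 2*y*(1 + y)) (w(y) = (y + 2*y*(1 + y))*(y + y) = (y + 2*y*(1 + y))*(2*y) = 2*y*(y + 2*y*(1 + y)))
(180100 + 215905)*(-110039 + 53444) - w(-285) = (180100 + 215905)*(-110039 + 53444) - (-285)²*(6 + 4*(-285)) = 396005*(-56595) - 81225*(6 - 1140) = -22411902975 - 81225*(-1134) = -22411902975 - 1*(-92109150) = -22411902975 + 92109150 = -22319793825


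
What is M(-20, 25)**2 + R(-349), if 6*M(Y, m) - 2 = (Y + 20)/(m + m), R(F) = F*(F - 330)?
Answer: 2132740/9 ≈ 2.3697e+5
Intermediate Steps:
R(F) = F*(-330 + F)
M(Y, m) = 1/3 + (20 + Y)/(12*m) (M(Y, m) = 1/3 + ((Y + 20)/(m + m))/6 = 1/3 + ((20 + Y)/((2*m)))/6 = 1/3 + ((20 + Y)*(1/(2*m)))/6 = 1/3 + ((20 + Y)/(2*m))/6 = 1/3 + (20 + Y)/(12*m))
M(-20, 25)**2 + R(-349) = ((1/12)*(20 - 20 + 4*25)/25)**2 - 349*(-330 - 349) = ((1/12)*(1/25)*(20 - 20 + 100))**2 - 349*(-679) = ((1/12)*(1/25)*100)**2 + 236971 = (1/3)**2 + 236971 = 1/9 + 236971 = 2132740/9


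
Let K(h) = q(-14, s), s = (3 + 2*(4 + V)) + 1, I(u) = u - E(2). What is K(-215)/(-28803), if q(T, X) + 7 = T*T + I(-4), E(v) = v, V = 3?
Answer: -61/9601 ≈ -0.0063535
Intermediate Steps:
I(u) = -2 + u (I(u) = u - 1*2 = u - 2 = -2 + u)
s = 18 (s = (3 + 2*(4 + 3)) + 1 = (3 + 2*7) + 1 = (3 + 14) + 1 = 17 + 1 = 18)
q(T, X) = -13 + T**2 (q(T, X) = -7 + (T*T + (-2 - 4)) = -7 + (T**2 - 6) = -7 + (-6 + T**2) = -13 + T**2)
K(h) = 183 (K(h) = -13 + (-14)**2 = -13 + 196 = 183)
K(-215)/(-28803) = 183/(-28803) = 183*(-1/28803) = -61/9601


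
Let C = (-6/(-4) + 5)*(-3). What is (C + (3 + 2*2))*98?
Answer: -1225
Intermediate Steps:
C = -39/2 (C = (-6*(-¼) + 5)*(-3) = (3/2 + 5)*(-3) = (13/2)*(-3) = -39/2 ≈ -19.500)
(C + (3 + 2*2))*98 = (-39/2 + (3 + 2*2))*98 = (-39/2 + (3 + 4))*98 = (-39/2 + 7)*98 = -25/2*98 = -1225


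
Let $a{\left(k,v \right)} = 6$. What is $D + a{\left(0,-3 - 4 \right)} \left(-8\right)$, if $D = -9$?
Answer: $-57$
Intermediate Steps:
$D + a{\left(0,-3 - 4 \right)} \left(-8\right) = -9 + 6 \left(-8\right) = -9 - 48 = -57$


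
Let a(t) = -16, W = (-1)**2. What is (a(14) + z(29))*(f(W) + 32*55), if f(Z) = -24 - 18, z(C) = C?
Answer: 22334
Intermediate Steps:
W = 1
f(Z) = -42
(a(14) + z(29))*(f(W) + 32*55) = (-16 + 29)*(-42 + 32*55) = 13*(-42 + 1760) = 13*1718 = 22334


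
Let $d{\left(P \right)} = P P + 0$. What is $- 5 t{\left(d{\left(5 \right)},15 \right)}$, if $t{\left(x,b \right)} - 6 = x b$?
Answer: $-1905$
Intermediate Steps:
$d{\left(P \right)} = P^{2}$ ($d{\left(P \right)} = P^{2} + 0 = P^{2}$)
$t{\left(x,b \right)} = 6 + b x$ ($t{\left(x,b \right)} = 6 + x b = 6 + b x$)
$- 5 t{\left(d{\left(5 \right)},15 \right)} = - 5 \left(6 + 15 \cdot 5^{2}\right) = - 5 \left(6 + 15 \cdot 25\right) = - 5 \left(6 + 375\right) = \left(-5\right) 381 = -1905$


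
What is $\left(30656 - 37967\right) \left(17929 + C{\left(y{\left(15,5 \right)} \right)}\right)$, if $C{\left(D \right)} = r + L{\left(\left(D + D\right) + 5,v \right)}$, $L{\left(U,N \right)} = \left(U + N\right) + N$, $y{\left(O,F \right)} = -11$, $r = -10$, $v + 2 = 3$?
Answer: $-130896144$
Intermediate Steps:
$v = 1$ ($v = -2 + 3 = 1$)
$L{\left(U,N \right)} = U + 2 N$ ($L{\left(U,N \right)} = \left(N + U\right) + N = U + 2 N$)
$C{\left(D \right)} = -3 + 2 D$ ($C{\left(D \right)} = -10 + \left(\left(\left(D + D\right) + 5\right) + 2 \cdot 1\right) = -10 + \left(\left(2 D + 5\right) + 2\right) = -10 + \left(\left(5 + 2 D\right) + 2\right) = -10 + \left(7 + 2 D\right) = -3 + 2 D$)
$\left(30656 - 37967\right) \left(17929 + C{\left(y{\left(15,5 \right)} \right)}\right) = \left(30656 - 37967\right) \left(17929 + \left(-3 + 2 \left(-11\right)\right)\right) = - 7311 \left(17929 - 25\right) = \left(-7311\right) 17904 = -130896144$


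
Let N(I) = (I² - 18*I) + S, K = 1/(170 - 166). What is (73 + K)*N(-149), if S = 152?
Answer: 7335255/4 ≈ 1.8338e+6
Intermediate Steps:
K = ¼ (K = 1/4 = ¼ ≈ 0.25000)
N(I) = 152 + I² - 18*I (N(I) = (I² - 18*I) + 152 = 152 + I² - 18*I)
(73 + K)*N(-149) = (73 + ¼)*(152 + (-149)² - 18*(-149)) = 293*(152 + 22201 + 2682)/4 = (293/4)*25035 = 7335255/4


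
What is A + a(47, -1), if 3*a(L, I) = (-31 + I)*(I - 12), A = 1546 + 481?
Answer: 6497/3 ≈ 2165.7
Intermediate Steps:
A = 2027
a(L, I) = (-31 + I)*(-12 + I)/3 (a(L, I) = ((-31 + I)*(I - 12))/3 = ((-31 + I)*(-12 + I))/3 = (-31 + I)*(-12 + I)/3)
A + a(47, -1) = 2027 + (124 - 43/3*(-1) + (⅓)*(-1)²) = 2027 + (124 + 43/3 + (⅓)*1) = 2027 + (124 + 43/3 + ⅓) = 2027 + 416/3 = 6497/3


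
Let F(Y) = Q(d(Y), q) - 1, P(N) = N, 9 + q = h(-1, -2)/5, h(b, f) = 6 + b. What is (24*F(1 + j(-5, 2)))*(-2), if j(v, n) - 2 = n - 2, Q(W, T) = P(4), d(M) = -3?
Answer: -144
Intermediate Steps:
q = -8 (q = -9 + (6 - 1)/5 = -9 + 5*(⅕) = -9 + 1 = -8)
Q(W, T) = 4
j(v, n) = n (j(v, n) = 2 + (n - 2) = 2 + (-2 + n) = n)
F(Y) = 3 (F(Y) = 4 - 1 = 3)
(24*F(1 + j(-5, 2)))*(-2) = (24*3)*(-2) = 72*(-2) = -144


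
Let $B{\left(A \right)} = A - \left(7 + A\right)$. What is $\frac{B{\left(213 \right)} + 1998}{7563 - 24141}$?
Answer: $- \frac{1991}{16578} \approx -0.1201$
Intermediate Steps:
$B{\left(A \right)} = -7$
$\frac{B{\left(213 \right)} + 1998}{7563 - 24141} = \frac{-7 + 1998}{7563 - 24141} = \frac{1991}{-16578} = 1991 \left(- \frac{1}{16578}\right) = - \frac{1991}{16578}$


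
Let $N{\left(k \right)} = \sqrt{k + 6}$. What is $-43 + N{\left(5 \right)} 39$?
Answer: $-43 + 39 \sqrt{11} \approx 86.348$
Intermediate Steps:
$N{\left(k \right)} = \sqrt{6 + k}$
$-43 + N{\left(5 \right)} 39 = -43 + \sqrt{6 + 5} \cdot 39 = -43 + \sqrt{11} \cdot 39 = -43 + 39 \sqrt{11}$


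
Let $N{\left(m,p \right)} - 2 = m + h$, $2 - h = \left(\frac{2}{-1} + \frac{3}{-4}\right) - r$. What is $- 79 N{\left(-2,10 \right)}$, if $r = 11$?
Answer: $- \frac{4977}{4} \approx -1244.3$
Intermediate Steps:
$h = \frac{63}{4}$ ($h = 2 - \left(\left(\frac{2}{-1} + \frac{3}{-4}\right) - 11\right) = 2 - \left(\left(2 \left(-1\right) + 3 \left(- \frac{1}{4}\right)\right) - 11\right) = 2 - \left(\left(-2 - \frac{3}{4}\right) - 11\right) = 2 - \left(- \frac{11}{4} - 11\right) = 2 - - \frac{55}{4} = 2 + \frac{55}{4} = \frac{63}{4} \approx 15.75$)
$N{\left(m,p \right)} = \frac{71}{4} + m$ ($N{\left(m,p \right)} = 2 + \left(m + \frac{63}{4}\right) = 2 + \left(\frac{63}{4} + m\right) = \frac{71}{4} + m$)
$- 79 N{\left(-2,10 \right)} = - 79 \left(\frac{71}{4} - 2\right) = \left(-79\right) \frac{63}{4} = - \frac{4977}{4}$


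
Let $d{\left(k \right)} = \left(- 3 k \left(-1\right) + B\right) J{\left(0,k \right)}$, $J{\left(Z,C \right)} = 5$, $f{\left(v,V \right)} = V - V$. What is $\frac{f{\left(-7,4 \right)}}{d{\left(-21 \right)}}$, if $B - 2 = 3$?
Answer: $0$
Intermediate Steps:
$B = 5$ ($B = 2 + 3 = 5$)
$f{\left(v,V \right)} = 0$
$d{\left(k \right)} = 25 + 15 k$ ($d{\left(k \right)} = \left(- 3 k \left(-1\right) + 5\right) 5 = \left(3 k + 5\right) 5 = \left(5 + 3 k\right) 5 = 25 + 15 k$)
$\frac{f{\left(-7,4 \right)}}{d{\left(-21 \right)}} = \frac{0}{25 + 15 \left(-21\right)} = \frac{0}{25 - 315} = \frac{0}{-290} = 0 \left(- \frac{1}{290}\right) = 0$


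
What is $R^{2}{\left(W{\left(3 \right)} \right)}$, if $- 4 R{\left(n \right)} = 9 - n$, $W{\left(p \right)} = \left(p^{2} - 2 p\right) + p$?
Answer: $\frac{9}{16} \approx 0.5625$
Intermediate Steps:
$W{\left(p \right)} = p^{2} - p$
$R{\left(n \right)} = - \frac{9}{4} + \frac{n}{4}$ ($R{\left(n \right)} = - \frac{9 - n}{4} = - \frac{9}{4} + \frac{n}{4}$)
$R^{2}{\left(W{\left(3 \right)} \right)} = \left(- \frac{9}{4} + \frac{3 \left(-1 + 3\right)}{4}\right)^{2} = \left(- \frac{9}{4} + \frac{3 \cdot 2}{4}\right)^{2} = \left(- \frac{9}{4} + \frac{1}{4} \cdot 6\right)^{2} = \left(- \frac{9}{4} + \frac{3}{2}\right)^{2} = \left(- \frac{3}{4}\right)^{2} = \frac{9}{16}$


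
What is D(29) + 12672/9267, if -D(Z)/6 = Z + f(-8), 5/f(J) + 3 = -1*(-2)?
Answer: -440592/3089 ≈ -142.63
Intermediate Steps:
f(J) = -5 (f(J) = 5/(-3 - 1*(-2)) = 5/(-3 + 2) = 5/(-1) = 5*(-1) = -5)
D(Z) = 30 - 6*Z (D(Z) = -6*(Z - 5) = -6*(-5 + Z) = 30 - 6*Z)
D(29) + 12672/9267 = (30 - 6*29) + 12672/9267 = (30 - 174) + 12672*(1/9267) = -144 + 4224/3089 = -440592/3089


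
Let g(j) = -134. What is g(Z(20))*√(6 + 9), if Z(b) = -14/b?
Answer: -134*√15 ≈ -518.98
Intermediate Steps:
g(Z(20))*√(6 + 9) = -134*√(6 + 9) = -134*√15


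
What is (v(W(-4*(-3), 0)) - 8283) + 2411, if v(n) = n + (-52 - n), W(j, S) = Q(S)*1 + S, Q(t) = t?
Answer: -5924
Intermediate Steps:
W(j, S) = 2*S (W(j, S) = S*1 + S = S + S = 2*S)
v(n) = -52
(v(W(-4*(-3), 0)) - 8283) + 2411 = (-52 - 8283) + 2411 = -8335 + 2411 = -5924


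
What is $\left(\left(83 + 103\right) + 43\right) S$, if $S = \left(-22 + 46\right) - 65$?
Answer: $-9389$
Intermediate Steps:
$S = -41$ ($S = 24 - 65 = -41$)
$\left(\left(83 + 103\right) + 43\right) S = \left(\left(83 + 103\right) + 43\right) \left(-41\right) = \left(186 + 43\right) \left(-41\right) = 229 \left(-41\right) = -9389$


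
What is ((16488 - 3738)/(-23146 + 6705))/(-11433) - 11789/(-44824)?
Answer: 738849760639/2808521724424 ≈ 0.26307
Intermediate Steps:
((16488 - 3738)/(-23146 + 6705))/(-11433) - 11789/(-44824) = (12750/(-16441))*(-1/11433) - 11789*(-1/44824) = (12750*(-1/16441))*(-1/11433) + 11789/44824 = -12750/16441*(-1/11433) + 11789/44824 = 4250/62656651 + 11789/44824 = 738849760639/2808521724424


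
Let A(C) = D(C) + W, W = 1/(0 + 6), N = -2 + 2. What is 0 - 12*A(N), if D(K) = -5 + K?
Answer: 58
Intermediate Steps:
N = 0
W = ⅙ (W = 1/6 = ⅙ ≈ 0.16667)
A(C) = -29/6 + C (A(C) = (-5 + C) + ⅙ = -29/6 + C)
0 - 12*A(N) = 0 - 12*(-29/6 + 0) = 0 - 12*(-29/6) = 0 + 58 = 58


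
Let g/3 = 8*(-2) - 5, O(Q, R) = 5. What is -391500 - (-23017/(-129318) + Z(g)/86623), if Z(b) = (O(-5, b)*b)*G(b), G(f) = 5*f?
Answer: -4385563809511141/11201913114 ≈ -3.9150e+5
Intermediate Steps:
g = -63 (g = 3*(8*(-2) - 5) = 3*(-16 - 5) = 3*(-21) = -63)
Z(b) = 25*b**2 (Z(b) = (5*b)*(5*b) = 25*b**2)
-391500 - (-23017/(-129318) + Z(g)/86623) = -391500 - (-23017/(-129318) + (25*(-63)**2)/86623) = -391500 - (-23017*(-1/129318) + (25*3969)*(1/86623)) = -391500 - (23017/129318 + 99225*(1/86623)) = -391500 - (23017/129318 + 99225/86623) = -391500 - 1*14825380141/11201913114 = -391500 - 14825380141/11201913114 = -4385563809511141/11201913114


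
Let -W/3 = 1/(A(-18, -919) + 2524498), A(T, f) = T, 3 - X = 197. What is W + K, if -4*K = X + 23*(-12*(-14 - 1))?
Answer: -2490399523/2524480 ≈ -986.50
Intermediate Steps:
X = -194 (X = 3 - 1*197 = 3 - 197 = -194)
W = -3/2524480 (W = -3/(-18 + 2524498) = -3/2524480 ≈ -1.1884e-6)
K = -1973/2 (K = -(-194 + 23*(-12*(-14 - 1)))/4 = -(-194 + 23*(-12*(-15)))/4 = -(-194 + 23*180)/4 = -(-194 + 4140)/4 = -¼*3946 = -1973/2 ≈ -986.50)
W + K = -3/2524480 - 1973/2 = -2490399523/2524480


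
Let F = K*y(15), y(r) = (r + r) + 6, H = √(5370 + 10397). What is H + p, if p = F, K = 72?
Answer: 2592 + √15767 ≈ 2717.6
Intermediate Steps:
H = √15767 ≈ 125.57
y(r) = 6 + 2*r (y(r) = 2*r + 6 = 6 + 2*r)
F = 2592 (F = 72*(6 + 2*15) = 72*(6 + 30) = 72*36 = 2592)
p = 2592
H + p = √15767 + 2592 = 2592 + √15767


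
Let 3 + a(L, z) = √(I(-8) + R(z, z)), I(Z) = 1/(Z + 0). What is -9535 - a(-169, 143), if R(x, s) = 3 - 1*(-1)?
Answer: -9532 - √62/4 ≈ -9534.0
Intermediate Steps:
I(Z) = 1/Z
R(x, s) = 4 (R(x, s) = 3 + 1 = 4)
a(L, z) = -3 + √62/4 (a(L, z) = -3 + √(1/(-8) + 4) = -3 + √(-⅛ + 4) = -3 + √(31/8) = -3 + √62/4)
-9535 - a(-169, 143) = -9535 - (-3 + √62/4) = -9535 + (3 - √62/4) = -9532 - √62/4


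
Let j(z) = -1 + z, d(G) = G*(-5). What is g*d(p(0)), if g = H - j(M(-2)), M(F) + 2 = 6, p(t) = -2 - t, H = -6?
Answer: -90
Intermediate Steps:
M(F) = 4 (M(F) = -2 + 6 = 4)
d(G) = -5*G
g = -9 (g = -6 - (-1 + 4) = -6 - 1*3 = -6 - 3 = -9)
g*d(p(0)) = -(-45)*(-2 - 1*0) = -(-45)*(-2 + 0) = -(-45)*(-2) = -9*10 = -90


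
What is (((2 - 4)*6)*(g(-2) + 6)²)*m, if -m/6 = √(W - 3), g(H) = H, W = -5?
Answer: 2304*I*√2 ≈ 3258.3*I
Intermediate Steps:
m = -12*I*√2 (m = -6*√(-5 - 3) = -12*I*√2 ≈ -16.971*I)
(((2 - 4)*6)*(g(-2) + 6)²)*m = (((2 - 4)*6)*(-2 + 6)²)*(-12*I*√2) = (-2*6*4²)*(-12*I*√2) = (-12*16)*(-12*I*√2) = -(-2304)*I*√2 = 2304*I*√2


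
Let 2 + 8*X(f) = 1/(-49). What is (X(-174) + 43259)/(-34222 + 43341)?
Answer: 16957429/3574648 ≈ 4.7438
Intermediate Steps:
X(f) = -99/392 (X(f) = -1/4 + (1/8)/(-49) = -1/4 + (1/8)*(-1/49) = -1/4 - 1/392 = -99/392)
(X(-174) + 43259)/(-34222 + 43341) = (-99/392 + 43259)/(-34222 + 43341) = (16957429/392)/9119 = (16957429/392)*(1/9119) = 16957429/3574648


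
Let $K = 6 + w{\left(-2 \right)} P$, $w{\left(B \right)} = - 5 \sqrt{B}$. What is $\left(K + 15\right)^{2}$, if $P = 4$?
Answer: $\left(21 - 20 i \sqrt{2}\right)^{2} \approx -359.0 - 1187.9 i$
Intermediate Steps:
$K = 6 - 20 i \sqrt{2}$ ($K = 6 + - 5 \sqrt{-2} \cdot 4 = 6 + - 5 i \sqrt{2} \cdot 4 = 6 - 20 i \sqrt{2} \approx 6.0 - 28.284 i$)
$\left(K + 15\right)^{2} = \left(\left(6 - 20 i \sqrt{2}\right) + 15\right)^{2} = \left(21 - 20 i \sqrt{2}\right)^{2}$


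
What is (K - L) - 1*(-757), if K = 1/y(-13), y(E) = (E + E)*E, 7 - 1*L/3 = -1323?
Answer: -1092753/338 ≈ -3233.0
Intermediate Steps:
L = 3990 (L = 21 - 3*(-1323) = 21 + 3969 = 3990)
y(E) = 2*E**2 (y(E) = (2*E)*E = 2*E**2)
K = 1/338 (K = 1/(2*(-13)**2) = 1/(2*169) = 1/338 ≈ 0.0029586)
(K - L) - 1*(-757) = (1/338 - 1*3990) - 1*(-757) = (1/338 - 3990) + 757 = -1348619/338 + 757 = -1092753/338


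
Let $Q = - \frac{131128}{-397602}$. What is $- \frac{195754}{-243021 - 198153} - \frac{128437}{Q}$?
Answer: $- \frac{152225150786543}{390880164} \approx -3.8944 \cdot 10^{5}$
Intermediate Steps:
$Q = \frac{1772}{5373}$ ($Q = \left(-131128\right) \left(- \frac{1}{397602}\right) = \frac{1772}{5373} \approx 0.3298$)
$- \frac{195754}{-243021 - 198153} - \frac{128437}{Q} = - \frac{195754}{-243021 - 198153} - \frac{128437}{\frac{1772}{5373}} = - \frac{195754}{-243021 - 198153} - \frac{690092001}{1772} = - \frac{195754}{-441174} - \frac{690092001}{1772} = \left(-195754\right) \left(- \frac{1}{441174}\right) - \frac{690092001}{1772} = \frac{97877}{220587} - \frac{690092001}{1772} = - \frac{152225150786543}{390880164}$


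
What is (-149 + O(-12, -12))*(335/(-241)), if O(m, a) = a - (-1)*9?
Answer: 50920/241 ≈ 211.29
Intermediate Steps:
O(m, a) = 9 + a (O(m, a) = a - 1*(-9) = a + 9 = 9 + a)
(-149 + O(-12, -12))*(335/(-241)) = (-149 + (9 - 12))*(335/(-241)) = (-149 - 3)*(335*(-1/241)) = -152*(-335/241) = 50920/241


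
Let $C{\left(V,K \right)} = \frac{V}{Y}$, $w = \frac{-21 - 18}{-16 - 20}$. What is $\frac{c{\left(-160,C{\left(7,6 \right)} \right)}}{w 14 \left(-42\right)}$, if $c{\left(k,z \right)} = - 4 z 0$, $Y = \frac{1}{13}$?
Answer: $0$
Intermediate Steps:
$Y = \frac{1}{13} \approx 0.076923$
$w = \frac{13}{12}$ ($w = - \frac{39}{-36} = \left(-39\right) \left(- \frac{1}{36}\right) = \frac{13}{12} \approx 1.0833$)
$C{\left(V,K \right)} = 13 V$ ($C{\left(V,K \right)} = V \frac{1}{\frac{1}{13}} = V 13 = 13 V$)
$c{\left(k,z \right)} = 0$
$\frac{c{\left(-160,C{\left(7,6 \right)} \right)}}{w 14 \left(-42\right)} = \frac{0}{\frac{13}{12} \cdot 14 \left(-42\right)} = \frac{0}{\frac{91}{6} \left(-42\right)} = \frac{0}{-637} = 0 \left(- \frac{1}{637}\right) = 0$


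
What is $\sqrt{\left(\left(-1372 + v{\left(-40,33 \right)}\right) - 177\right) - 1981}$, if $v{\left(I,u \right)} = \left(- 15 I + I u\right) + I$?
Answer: $i \sqrt{4290} \approx 65.498 i$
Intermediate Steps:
$v{\left(I,u \right)} = - 14 I + I u$
$\sqrt{\left(\left(-1372 + v{\left(-40,33 \right)}\right) - 177\right) - 1981} = \sqrt{\left(\left(-1372 - 40 \left(-14 + 33\right)\right) - 177\right) - 1981} = \sqrt{\left(\left(-1372 - 760\right) - 177\right) - 1981} = \sqrt{\left(-2132 - 177\right) - 1981} = \sqrt{-2309 - 1981} = \sqrt{-4290} = i \sqrt{4290}$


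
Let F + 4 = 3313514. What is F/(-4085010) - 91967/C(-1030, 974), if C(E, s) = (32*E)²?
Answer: -360004571133067/443779799961600 ≈ -0.81122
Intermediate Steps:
F = 3313510 (F = -4 + 3313514 = 3313510)
C(E, s) = 1024*E²
F/(-4085010) - 91967/C(-1030, 974) = 3313510/(-4085010) - 91967/(1024*(-1030)²) = 3313510*(-1/4085010) - 91967/(1024*1060900) = -331351/408501 - 91967/1086361600 = -360004571133067/443779799961600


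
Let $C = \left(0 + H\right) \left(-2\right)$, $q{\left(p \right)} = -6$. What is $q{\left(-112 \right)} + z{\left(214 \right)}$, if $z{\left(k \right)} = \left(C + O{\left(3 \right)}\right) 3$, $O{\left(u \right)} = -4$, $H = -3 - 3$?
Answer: $18$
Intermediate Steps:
$H = -6$
$C = 12$ ($C = \left(0 - 6\right) \left(-2\right) = \left(-6\right) \left(-2\right) = 12$)
$z{\left(k \right)} = 24$ ($z{\left(k \right)} = \left(12 - 4\right) 3 = 8 \cdot 3 = 24$)
$q{\left(-112 \right)} + z{\left(214 \right)} = -6 + 24 = 18$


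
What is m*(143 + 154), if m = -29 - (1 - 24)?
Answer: -1782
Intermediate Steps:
m = -6 (m = -29 - 1*(-23) = -29 + 23 = -6)
m*(143 + 154) = -6*(143 + 154) = -6*297 = -1782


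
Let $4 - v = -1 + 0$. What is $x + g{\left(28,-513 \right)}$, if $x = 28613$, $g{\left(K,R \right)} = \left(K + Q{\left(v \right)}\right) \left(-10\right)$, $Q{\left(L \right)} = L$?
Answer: $28283$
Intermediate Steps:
$v = 5$ ($v = 4 - \left(-1 + 0\right) = 4 - -1 = 4 + 1 = 5$)
$g{\left(K,R \right)} = -50 - 10 K$ ($g{\left(K,R \right)} = \left(K + 5\right) \left(-10\right) = \left(5 + K\right) \left(-10\right) = -50 - 10 K$)
$x + g{\left(28,-513 \right)} = 28613 - 330 = 28283$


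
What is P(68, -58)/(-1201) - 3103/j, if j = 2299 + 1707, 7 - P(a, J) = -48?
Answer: -3947033/4811206 ≈ -0.82038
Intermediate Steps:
P(a, J) = 55 (P(a, J) = 7 - 1*(-48) = 7 + 48 = 55)
j = 4006
P(68, -58)/(-1201) - 3103/j = 55/(-1201) - 3103/4006 = 55*(-1/1201) - 3103*1/4006 = -55/1201 - 3103/4006 = -3947033/4811206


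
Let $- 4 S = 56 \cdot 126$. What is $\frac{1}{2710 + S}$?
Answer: $\frac{1}{946} \approx 0.0010571$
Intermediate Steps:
$S = -1764$ ($S = - \frac{56 \cdot 126}{4} = \left(- \frac{1}{4}\right) 7056 = -1764$)
$\frac{1}{2710 + S} = \frac{1}{2710 - 1764} = \frac{1}{946}$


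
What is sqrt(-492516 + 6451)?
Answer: I*sqrt(486065) ≈ 697.18*I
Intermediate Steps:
sqrt(-492516 + 6451) = sqrt(-486065) = I*sqrt(486065)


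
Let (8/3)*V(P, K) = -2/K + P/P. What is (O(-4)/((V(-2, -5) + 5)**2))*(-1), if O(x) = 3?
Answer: -4800/48841 ≈ -0.098278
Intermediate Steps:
V(P, K) = 3/8 - 3/(4*K) (V(P, K) = 3*(-2/K + P/P)/8 = 3*(-2/K + 1)/8 = 3*(1 - 2/K)/8 = 3/8 - 3/(4*K))
(O(-4)/((V(-2, -5) + 5)**2))*(-1) = (3/((3/8)*(-2 - 5)/(-5) + 5)**2)*(-1) = (3/((3/8)*(-1/5)*(-7) + 5)**2)*(-1) = (3/(21/40 + 5)**2)*(-1) = (3/(221/40)**2)*(-1) = (3/(48841/1600))*(-1) = ((1600/48841)*3)*(-1) = (4800/48841)*(-1) = -4800/48841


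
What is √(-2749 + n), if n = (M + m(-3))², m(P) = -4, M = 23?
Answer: 2*I*√597 ≈ 48.867*I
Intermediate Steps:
n = 361 (n = (23 - 4)² = 19² = 361)
√(-2749 + n) = √(-2749 + 361) = √(-2388) = 2*I*√597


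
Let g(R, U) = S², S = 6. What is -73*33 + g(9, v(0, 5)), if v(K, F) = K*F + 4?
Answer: -2373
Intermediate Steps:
v(K, F) = 4 + F*K (v(K, F) = F*K + 4 = 4 + F*K)
g(R, U) = 36 (g(R, U) = 6² = 36)
-73*33 + g(9, v(0, 5)) = -73*33 + 36 = -2409 + 36 = -2373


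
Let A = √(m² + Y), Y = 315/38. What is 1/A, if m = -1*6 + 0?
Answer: √7106/561 ≈ 0.15026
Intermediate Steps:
m = -6 (m = -6 + 0 = -6)
Y = 315/38 (Y = 315*(1/38) = 315/38 ≈ 8.2895)
A = 3*√7106/38 (A = √((-6)² + 315/38) = √(36 + 315/38) = √(1683/38) = 3*√7106/38 ≈ 6.6550)
1/A = 1/(3*√7106/38) = √7106/561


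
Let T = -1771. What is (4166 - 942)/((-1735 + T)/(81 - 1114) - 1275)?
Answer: -3330392/1313569 ≈ -2.5354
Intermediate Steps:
(4166 - 942)/((-1735 + T)/(81 - 1114) - 1275) = (4166 - 942)/((-1735 - 1771)/(81 - 1114) - 1275) = 3224/(-3506/(-1033) - 1275) = 3224/(-3506*(-1/1033) - 1275) = 3224/(3506/1033 - 1275) = 3224/(-1313569/1033) = 3224*(-1033/1313569) = -3330392/1313569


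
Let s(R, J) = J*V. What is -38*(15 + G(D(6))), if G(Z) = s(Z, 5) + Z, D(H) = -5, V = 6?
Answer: -1520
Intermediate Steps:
s(R, J) = 6*J (s(R, J) = J*6 = 6*J)
G(Z) = 30 + Z (G(Z) = 6*5 + Z = 30 + Z)
-38*(15 + G(D(6))) = -38*(15 + (30 - 5)) = -38*(15 + 25) = -38*40 = -1520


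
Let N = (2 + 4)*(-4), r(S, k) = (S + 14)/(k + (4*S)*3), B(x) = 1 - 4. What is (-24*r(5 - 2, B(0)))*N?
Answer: 3264/11 ≈ 296.73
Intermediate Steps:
B(x) = -3
r(S, k) = (14 + S)/(k + 12*S)
N = -24 (N = 6*(-4) = -24)
(-24*r(5 - 2, B(0)))*N = -24*(14 + (5 - 2))/(-3 + 12*(5 - 2))*(-24) = -24*(14 + 3)/(-3 + 12*3)*(-24) = -24*17/(-3 + 36)*(-24) = -24*17/33*(-24) = -136/11*(-24) = 3264/11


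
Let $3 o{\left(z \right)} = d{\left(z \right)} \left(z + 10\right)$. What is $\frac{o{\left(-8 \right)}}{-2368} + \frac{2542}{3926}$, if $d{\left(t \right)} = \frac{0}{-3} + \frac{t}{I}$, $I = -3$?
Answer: $\frac{1691009}{2614716} \approx 0.64673$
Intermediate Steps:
$d{\left(t \right)} = - \frac{t}{3}$ ($d{\left(t \right)} = \frac{0}{-3} + \frac{t}{-3} = 0 \left(- \frac{1}{3}\right) + t \left(- \frac{1}{3}\right) = 0 - \frac{t}{3} = - \frac{t}{3}$)
$o{\left(z \right)} = - \frac{z \left(10 + z\right)}{9}$ ($o{\left(z \right)} = \frac{- \frac{z}{3} \left(z + 10\right)}{3} = \frac{- \frac{z}{3} \left(10 + z\right)}{3} = \frac{\left(- \frac{1}{3}\right) z \left(10 + z\right)}{3} = - \frac{z \left(10 + z\right)}{9}$)
$\frac{o{\left(-8 \right)}}{-2368} + \frac{2542}{3926} = \frac{\left(- \frac{1}{9}\right) \left(-8\right) \left(10 - 8\right)}{-2368} + \frac{2542}{3926} = \left(- \frac{1}{9}\right) \left(-8\right) 2 \left(- \frac{1}{2368}\right) + 2542 \cdot \frac{1}{3926} = \frac{16}{9} \left(- \frac{1}{2368}\right) + \frac{1271}{1963} = - \frac{1}{1332} + \frac{1271}{1963} = \frac{1691009}{2614716}$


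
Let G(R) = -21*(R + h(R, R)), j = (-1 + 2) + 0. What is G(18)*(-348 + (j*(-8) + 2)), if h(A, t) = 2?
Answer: 148680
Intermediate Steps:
j = 1 (j = 1 + 0 = 1)
G(R) = -42 - 21*R (G(R) = -21*(R + 2) = -21*(2 + R) = -42 - 21*R)
G(18)*(-348 + (j*(-8) + 2)) = (-42 - 21*18)*(-348 + (1*(-8) + 2)) = (-42 - 378)*(-348 + (-8 + 2)) = -420*(-348 - 6) = -420*(-354) = 148680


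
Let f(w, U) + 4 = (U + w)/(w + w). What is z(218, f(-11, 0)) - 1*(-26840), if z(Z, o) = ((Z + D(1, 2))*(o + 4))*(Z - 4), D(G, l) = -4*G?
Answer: 49738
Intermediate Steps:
f(w, U) = -4 + (U + w)/(2*w) (f(w, U) = -4 + (U + w)/(w + w) = -4 + (U + w)/((2*w)) = -4 + (U + w)*(1/(2*w)) = -4 + (U + w)/(2*w))
z(Z, o) = (-4 + Z)**2*(4 + o) (z(Z, o) = ((Z - 4*1)*(o + 4))*(Z - 4) = ((Z - 4)*(4 + o))*(-4 + Z) = ((-4 + Z)*(4 + o))*(-4 + Z) = (-4 + Z)**2*(4 + o))
z(218, f(-11, 0)) - 1*(-26840) = (64 - 32*218 + 4*218**2 + 16*((1/2)*(0 - 7*(-11))/(-11)) + ((1/2)*(0 - 7*(-11))/(-11))*218**2 - 8*218*(1/2)*(0 - 7*(-11))/(-11)) - 1*(-26840) = (64 - 6976 + 4*47524 + 16*((1/2)*(-1/11)*(0 + 77)) + ((1/2)*(-1/11)*(0 + 77))*47524 - 8*218*(1/2)*(-1/11)*(0 + 77)) + 26840 = (64 - 6976 + 190096 + 16*((1/2)*(-1/11)*77) + ((1/2)*(-1/11)*77)*47524 - 8*218*(1/2)*(-1/11)*77) + 26840 = (64 - 6976 + 190096 + 16*(-7/2) - 7/2*47524 - 8*218*(-7/2)) + 26840 = (64 - 6976 + 190096 - 56 - 166334 + 6104) + 26840 = 22898 + 26840 = 49738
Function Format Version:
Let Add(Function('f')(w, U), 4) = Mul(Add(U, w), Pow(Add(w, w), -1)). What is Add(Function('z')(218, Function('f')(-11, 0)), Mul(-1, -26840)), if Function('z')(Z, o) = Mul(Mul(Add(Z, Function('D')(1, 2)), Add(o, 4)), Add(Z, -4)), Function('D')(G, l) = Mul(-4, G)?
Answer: 49738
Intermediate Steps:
Function('f')(w, U) = Add(-4, Mul(Rational(1, 2), Pow(w, -1), Add(U, w))) (Function('f')(w, U) = Add(-4, Mul(Add(U, w), Pow(Add(w, w), -1))) = Add(-4, Mul(Add(U, w), Pow(Mul(2, w), -1))) = Add(-4, Mul(Add(U, w), Mul(Rational(1, 2), Pow(w, -1)))) = Add(-4, Mul(Rational(1, 2), Pow(w, -1), Add(U, w))))
Function('z')(Z, o) = Mul(Pow(Add(-4, Z), 2), Add(4, o)) (Function('z')(Z, o) = Mul(Mul(Add(Z, Mul(-4, 1)), Add(o, 4)), Add(Z, -4)) = Mul(Mul(Add(Z, -4), Add(4, o)), Add(-4, Z)) = Mul(Mul(Add(-4, Z), Add(4, o)), Add(-4, Z)) = Mul(Pow(Add(-4, Z), 2), Add(4, o)))
Add(Function('z')(218, Function('f')(-11, 0)), Mul(-1, -26840)) = Add(Add(64, Mul(-32, 218), Mul(4, Pow(218, 2)), Mul(16, Mul(Rational(1, 2), Pow(-11, -1), Add(0, Mul(-7, -11)))), Mul(Mul(Rational(1, 2), Pow(-11, -1), Add(0, Mul(-7, -11))), Pow(218, 2)), Mul(-8, 218, Mul(Rational(1, 2), Pow(-11, -1), Add(0, Mul(-7, -11))))), Mul(-1, -26840)) = Add(Add(64, -6976, Mul(4, 47524), Mul(16, Mul(Rational(1, 2), Rational(-1, 11), Add(0, 77))), Mul(Mul(Rational(1, 2), Rational(-1, 11), Add(0, 77)), 47524), Mul(-8, 218, Mul(Rational(1, 2), Rational(-1, 11), Add(0, 77)))), 26840) = Add(Add(64, -6976, 190096, Mul(16, Mul(Rational(1, 2), Rational(-1, 11), 77)), Mul(Mul(Rational(1, 2), Rational(-1, 11), 77), 47524), Mul(-8, 218, Mul(Rational(1, 2), Rational(-1, 11), 77))), 26840) = Add(Add(64, -6976, 190096, Mul(16, Rational(-7, 2)), Mul(Rational(-7, 2), 47524), Mul(-8, 218, Rational(-7, 2))), 26840) = Add(Add(64, -6976, 190096, -56, -166334, 6104), 26840) = Add(22898, 26840) = 49738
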